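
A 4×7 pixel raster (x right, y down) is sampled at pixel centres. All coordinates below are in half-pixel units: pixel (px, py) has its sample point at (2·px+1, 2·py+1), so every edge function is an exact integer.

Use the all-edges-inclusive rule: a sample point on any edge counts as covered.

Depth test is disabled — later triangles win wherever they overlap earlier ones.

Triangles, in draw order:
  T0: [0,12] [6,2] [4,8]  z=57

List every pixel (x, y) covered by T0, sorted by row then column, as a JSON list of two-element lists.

T0:
  2·area = 16
  edge (0, 12)→(6, 2): d=(6,-10) inclusive
  edge (6, 2)→(4, 8): d=(-2,6) inclusive
  edge (4, 8)→(0, 12): d=(-4,4) inclusive
    (2,2)@(5, 5): e=[8,0,8] → #  [on edge]
    (3,2)@(7, 5): e=[28,-12,0] → ·  [on edge]
    (1,3)@(3, 7): e=[0,8,8] → #  [on edge]
    (2,3)@(5, 7): e=[20,-4,0] → ·  [on edge]
    (1,4)@(3, 9): e=[12,4,0] → #  [on edge]
    (2,4)@(5, 9): e=[32,-8,-8] → ·
    (0,5)@(1, 11): e=[4,12,0] → #  [on edge]
    (1,5)@(3, 11): e=[24,0,-8] → ·  [on edge]
    (0,6)@(1, 13): e=[16,8,-8] → ·
  covered (4 px):
    · · · ·
    · · · ·
    · · # ·
    · # · ·
    · # · ·
    # · · ·
    · · · ·

Final: [[2,2],[1,3],[1,4],[0,5]]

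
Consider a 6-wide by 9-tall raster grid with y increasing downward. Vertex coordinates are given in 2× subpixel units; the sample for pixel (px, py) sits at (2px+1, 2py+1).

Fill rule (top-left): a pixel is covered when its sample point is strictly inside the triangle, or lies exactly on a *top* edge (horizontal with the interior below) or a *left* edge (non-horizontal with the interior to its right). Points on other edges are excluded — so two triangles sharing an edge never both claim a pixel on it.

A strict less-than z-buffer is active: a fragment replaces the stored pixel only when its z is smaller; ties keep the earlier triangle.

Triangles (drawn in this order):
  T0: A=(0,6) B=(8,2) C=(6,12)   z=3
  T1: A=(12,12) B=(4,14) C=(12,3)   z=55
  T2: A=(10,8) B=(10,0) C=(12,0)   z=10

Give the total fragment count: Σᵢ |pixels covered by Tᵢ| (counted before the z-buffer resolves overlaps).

T0:
  2·area = 72
  edge (0, 6)→(8, 2): d=(8,-4) top-left  bias=+0
  edge (8, 2)→(6, 12): d=(-2,10) right/bottom  bias=-1
  edge (6, 12)→(0, 6): d=(-6,-6) top-left  bias=+0
    (3,1)@(7, 3): e=[4,8,60] → X
    (4,1)@(9, 3): e=[12,-12,72] → .
    (1,2)@(3, 5): e=[4,44,24] → X
    (2,2)@(5, 5): e=[12,24,36] → X
    (4,2)@(9, 5): e=[28,-16,60] → .
    (0,3)@(1, 7): e=[12,60,0] → X  [on edge]
    (3,3)@(7, 7): e=[36,0,36] → .  [on edge]
    (0,4)@(1, 9): e=[28,56,-12] → .
    (1,4)@(3, 9): e=[36,36,0] → X  [on edge]
    (3,4)@(7, 9): e=[52,-4,24] → .
    (1,5)@(3, 11): e=[52,32,-12] → .
    (2,5)@(5, 11): e=[60,12,0] → X  [on edge]
    (3,6)@(7, 13): e=[84,-12,0] → .  [on edge]
    (4,7)@(9, 15): e=[108,-36,0] → .  [on edge]
    (2,8)@(5, 17): e=[108,0,-36] → .  [on edge]
    (5,8)@(11, 17): e=[132,-60,0] → .  [on edge]
  covered (10 px):
    . . . . . .
    . . . X . .
    . X X X . .
    X X X . . .
    . X X . . .
    . . X . . .
    . . . . . .
    . . . . . .
    . . . . . .
T1:
  2·area = 72
  edge (12, 12)→(4, 14): d=(-8,2) right/bottom  bias=-1
  edge (4, 14)→(12, 3): d=(8,-11) top-left  bias=+0
  edge (12, 3)→(12, 12): d=(0,9) right/bottom  bias=-1
    (5,2)@(11, 5): e=[58,5,9] → X
    (5,3)@(11, 7): e=[42,21,9] → X
    (4,4)@(9, 9): e=[30,15,27] → X
    (3,5)@(7, 11): e=[18,9,45] → X
    (2,6)@(5, 13): e=[6,3,63] → X
    (4,6)@(9, 13): e=[-2,47,27] → .
    (5,6)@(11, 13): e=[-6,69,9] → .
    (2,7)@(5, 15): e=[-10,19,63] → .
    (3,7)@(7, 15): e=[-14,41,45] → .
  covered (9 px):
    . . . . . .
    . . . . . .
    . . . . . X
    . . . . . X
    . . . . X X
    . . . X X X
    . . X X . .
    . . . . . .
    . . . . . .
T2:
  2·area = 16
  edge (10, 8)→(10, 0): d=(0,-8) top-left  bias=+0
  edge (10, 0)→(12, 0): d=(2,0) top-left  bias=+0
  edge (12, 0)→(10, 8): d=(-2,8) right/bottom  bias=-1
    (5,0)@(11, 1): e=[8,2,6] → X
    (5,1)@(11, 3): e=[8,6,2] → X
    (5,2)@(11, 5): e=[8,10,-2] → .
  covered (2 px):
    . . . . . X
    . . . . . X
    . . . . . .
    . . . . . .
    . . . . . .
    . . . . . .
    . . . . . .
    . . . . . .
    . . . . . .

Result: 21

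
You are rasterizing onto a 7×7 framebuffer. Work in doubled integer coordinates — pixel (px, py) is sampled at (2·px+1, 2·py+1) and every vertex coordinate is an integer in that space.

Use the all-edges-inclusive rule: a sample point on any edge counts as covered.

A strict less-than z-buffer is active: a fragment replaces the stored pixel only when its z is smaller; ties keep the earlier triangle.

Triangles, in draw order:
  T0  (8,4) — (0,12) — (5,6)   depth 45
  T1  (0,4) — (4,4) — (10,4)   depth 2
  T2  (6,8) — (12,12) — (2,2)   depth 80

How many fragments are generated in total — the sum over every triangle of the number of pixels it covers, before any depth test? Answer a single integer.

T0:
  2·area = 8
  edge (8, 4)→(0, 12): d=(-8,8) inclusive
  edge (0, 12)→(5, 6): d=(5,-6) inclusive
  edge (5, 6)→(8, 4): d=(3,-2) inclusive
    (5,0)@(11, 1): e=[0,11,-3] → ·  [on edge]
    (4,1)@(9, 3): e=[0,9,-1] → ·  [on edge]
    (3,2)@(7, 5): e=[0,7,1] → #  [on edge]
    (4,2)@(9, 5): e=[-16,19,5] → ·
    (2,3)@(5, 7): e=[0,5,3] → #  [on edge]
    (3,3)@(7, 7): e=[-16,17,7] → ·
    (1,4)@(3, 9): e=[0,3,5] → #  [on edge]
    (2,4)@(5, 9): e=[-16,15,9] → ·
    (0,5)@(1, 11): e=[0,1,7] → #  [on edge]
    (1,5)@(3, 11): e=[-16,13,11] → ·
    (0,6)@(1, 13): e=[-16,11,13] → ·
  covered (4 px):
    · · · · · · ·
    · · · · · · ·
    · · · # · · ·
    · · # · · · ·
    · # · · · · ·
    # · · · · · ·
    · · · · · · ·
T1:
  degenerate (2·area = 0) — covers nothing
T2:
  2·area = 20  (B↔C swapped to make it positive)
  edge (6, 8)→(2, 2): d=(-4,-6) inclusive
  edge (2, 2)→(12, 12): d=(10,10) inclusive
  edge (12, 12)→(6, 8): d=(-6,-4) inclusive
    (0,0)@(1, 1): e=[-2,0,22] → ·  [on edge]
    (1,1)@(3, 3): e=[2,0,18] → #  [on edge]
    (2,1)@(5, 3): e=[14,-20,26] → ·
    (1,2)@(3, 5): e=[-6,20,6] → ·
    (2,2)@(5, 5): e=[6,0,14] → #  [on edge]
    (3,2)@(7, 5): e=[18,-20,22] → ·
    (2,3)@(5, 7): e=[-2,20,2] → ·
    (3,3)@(7, 7): e=[10,0,10] → #  [on edge]
    (4,3)@(9, 7): e=[22,-20,18] → ·
    (3,4)@(7, 9): e=[2,20,-2] → ·
    (4,4)@(9, 9): e=[14,0,6] → #  [on edge]
    (5,4)@(11, 9): e=[26,-20,14] → ·
    (5,5)@(11, 11): e=[18,0,2] → #  [on edge]
    (6,6)@(13, 13): e=[22,0,-2] → ·  [on edge]
  covered (5 px):
    · · · · · · ·
    · # · · · · ·
    · · # · · · ·
    · · · # · · ·
    · · · · # · ·
    · · · · · # ·
    · · · · · · ·

Answer: 9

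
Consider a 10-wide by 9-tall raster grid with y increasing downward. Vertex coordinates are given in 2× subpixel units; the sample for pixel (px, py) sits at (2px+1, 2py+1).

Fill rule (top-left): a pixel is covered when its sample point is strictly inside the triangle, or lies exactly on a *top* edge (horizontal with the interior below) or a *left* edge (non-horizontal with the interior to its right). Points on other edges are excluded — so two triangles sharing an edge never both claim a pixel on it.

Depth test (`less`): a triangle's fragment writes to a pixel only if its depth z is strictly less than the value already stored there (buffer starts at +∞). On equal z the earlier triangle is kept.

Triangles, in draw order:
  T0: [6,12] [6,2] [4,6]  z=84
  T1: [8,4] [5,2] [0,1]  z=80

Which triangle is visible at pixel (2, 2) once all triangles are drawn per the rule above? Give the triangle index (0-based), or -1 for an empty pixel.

T0:
  2·area = 20  (B↔C swapped to make it positive)
  edge (6, 12)→(4, 6): d=(-2,-6) top-left  bias=+0
  edge (4, 6)→(6, 2): d=(2,-4) top-left  bias=+0
  edge (6, 2)→(6, 12): d=(0,10) right/bottom  bias=-1
    (1,1)@(3, 3): e=[0,-10,30] → ·  [on edge]
    (2,2)@(5, 5): e=[8,2,10] → #
    (3,2)@(7, 5): e=[20,10,-10] → ·
    (2,3)@(5, 7): e=[4,6,10] → #
    (3,3)@(7, 7): e=[16,14,-10] → ·
    (2,4)@(5, 9): e=[0,10,10] → #  [on edge]
    (3,4)@(7, 9): e=[12,18,-10] → ·
    (2,5)@(5, 11): e=[-4,14,10] → ·
    (3,7)@(7, 15): e=[0,30,-10] → ·  [on edge]
  covered (3 px):
    · · · · · · · · · ·
    · · · · · · · · · ·
    · · # · · · · · · ·
    · · # · · · · · · ·
    · · # · · · · · · ·
    · · · · · · · · · ·
    · · · · · · · · · ·
    · · · · · · · · · ·
    · · · · · · · · · ·
T1:
  2·area = 7  (B↔C swapped to make it positive)
  edge (8, 4)→(0, 1): d=(-8,-3) top-left  bias=+0
  edge (0, 1)→(5, 2): d=(5,1) right/bottom  bias=-1
  edge (5, 2)→(8, 4): d=(3,2) right/bottom  bias=-1
  covered (0 px):
    · · · · · · · · · ·
    · · · · · · · · · ·
    · · · · · · · · · ·
    · · · · · · · · · ·
    · · · · · · · · · ·
    · · · · · · · · · ·
    · · · · · · · · · ·
    · · · · · · · · · ·
    · · · · · · · · · ·

Z-buffer (winner per pixel, '.' = empty):
  . . . . . . . . . .
  . . . . . . . . . .
  . . 0 . . . . . . .
  . . 0 . . . . . . .
  . . 0 . . . . . . .
  . . . . . . . . . .
  . . . . . . . . . .
  . . . . . . . . . .
  . . . . . . . . . .

Final: 0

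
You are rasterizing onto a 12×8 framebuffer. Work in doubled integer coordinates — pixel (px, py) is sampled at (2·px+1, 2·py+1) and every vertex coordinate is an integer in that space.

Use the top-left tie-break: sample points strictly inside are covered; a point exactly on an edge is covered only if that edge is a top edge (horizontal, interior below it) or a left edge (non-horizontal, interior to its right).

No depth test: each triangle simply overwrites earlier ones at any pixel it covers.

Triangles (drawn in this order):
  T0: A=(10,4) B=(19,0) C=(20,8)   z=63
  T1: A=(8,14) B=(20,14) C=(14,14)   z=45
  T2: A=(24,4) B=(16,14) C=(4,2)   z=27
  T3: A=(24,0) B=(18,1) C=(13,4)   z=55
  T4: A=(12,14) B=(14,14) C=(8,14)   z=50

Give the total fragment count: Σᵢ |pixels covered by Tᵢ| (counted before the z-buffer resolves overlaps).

T0:
  2·area = 76
  edge (10, 4)→(19, 0): d=(9,-4) top-left  bias=+0
  edge (19, 0)→(20, 8): d=(1,8) right/bottom  bias=-1
  edge (20, 8)→(10, 4): d=(-10,-4) top-left  bias=+0
    (8,0)@(17, 1): e=[1,17,58] → X
    (9,0)@(19, 1): e=[9,1,66] → X
    (10,0)@(21, 1): e=[17,-15,74] → .
    (6,1)@(13, 3): e=[3,51,22] → X
    (7,1)@(15, 3): e=[11,35,30] → X
    (10,1)@(21, 3): e=[35,-13,54] → .
    (6,2)@(13, 5): e=[21,53,2] → X
    (10,2)@(21, 5): e=[53,-11,34] → .
    (6,3)@(13, 7): e=[39,55,-18] → .
    (7,3)@(15, 7): e=[47,39,-10] → .
    (8,3)@(17, 7): e=[55,23,-2] → .
    (9,3)@(19, 7): e=[63,7,6] → X
  covered (11 px):
    . . . . . . . . X X . .
    . . . . . . X X X X . .
    . . . . . . X X X X . .
    . . . . . . . . . X . .
    . . . . . . . . . . . .
    . . . . . . . . . . . .
    . . . . . . . . . . . .
    . . . . . . . . . . . .
T1:
  degenerate (2·area = 0) — covers nothing
T2:
  2·area = 216
  edge (24, 4)→(16, 14): d=(-8,10) right/bottom  bias=-1
  edge (16, 14)→(4, 2): d=(-12,-12) top-left  bias=+0
  edge (4, 2)→(24, 4): d=(20,2) right/bottom  bias=-1
    (1,0)@(3, 1): e=[234,0,-18] → .  [on edge]
    (2,1)@(5, 3): e=[198,0,18] → X  [on edge]
    (3,1)@(7, 3): e=[178,24,14] → X
    (4,1)@(9, 3): e=[158,48,10] → X
    (5,1)@(11, 3): e=[138,72,6] → X
    (6,1)@(13, 3): e=[118,96,2] → X
    (7,1)@(15, 3): e=[98,120,-2] → .
    (2,2)@(5, 5): e=[182,-24,58] → .
    (3,2)@(7, 5): e=[162,0,54] → X  [on edge]
    (7,2)@(15, 5): e=[82,96,38] → X
    (8,2)@(17, 5): e=[62,120,34] → X
    (9,2)@(19, 5): e=[42,144,30] → X
    (4,3)@(9, 7): e=[126,0,90] → X  [on edge]
    (5,4)@(11, 9): e=[90,0,126] → X  [on edge]
    (6,5)@(13, 11): e=[54,0,162] → X  [on edge]
    (7,6)@(15, 13): e=[18,0,198] → X  [on edge]
    (8,7)@(17, 15): e=[-18,0,234] → .  [on edge]
  covered (30 px):
    . . . . . . . . . . . .
    . . X X X X X . . . . .
    . . . X X X X X X X X X
    . . . . X X X X X X X .
    . . . . . X X X X X . .
    . . . . . . X X X . . .
    . . . . . . . X . . . .
    . . . . . . . . . . . .
T3:
  2·area = 13  (B↔C swapped to make it positive)
  edge (24, 0)→(13, 4): d=(-11,4) right/bottom  bias=-1
  edge (13, 4)→(18, 1): d=(5,-3) top-left  bias=+0
  edge (18, 1)→(24, 0): d=(6,-1) top-left  bias=+0
    (9,0)@(19, 1): e=[9,3,1] → X
    (10,0)@(21, 1): e=[1,9,3] → X
    (11,0)@(23, 1): e=[-7,15,5] → .
    (7,1)@(15, 3): e=[3,1,9] → X
    (8,1)@(17, 3): e=[-5,7,11] → .
    (9,1)@(19, 3): e=[-13,13,13] → .
    (10,1)@(21, 3): e=[-21,19,15] → .
    (7,2)@(15, 5): e=[-19,11,21] → .
  covered (3 px):
    . . . . . . . . . X X .
    . . . . . . . X . . . .
    . . . . . . . . . . . .
    . . . . . . . . . . . .
    . . . . . . . . . . . .
    . . . . . . . . . . . .
    . . . . . . . . . . . .
    . . . . . . . . . . . .
T4:
  degenerate (2·area = 0) — covers nothing

Result: 44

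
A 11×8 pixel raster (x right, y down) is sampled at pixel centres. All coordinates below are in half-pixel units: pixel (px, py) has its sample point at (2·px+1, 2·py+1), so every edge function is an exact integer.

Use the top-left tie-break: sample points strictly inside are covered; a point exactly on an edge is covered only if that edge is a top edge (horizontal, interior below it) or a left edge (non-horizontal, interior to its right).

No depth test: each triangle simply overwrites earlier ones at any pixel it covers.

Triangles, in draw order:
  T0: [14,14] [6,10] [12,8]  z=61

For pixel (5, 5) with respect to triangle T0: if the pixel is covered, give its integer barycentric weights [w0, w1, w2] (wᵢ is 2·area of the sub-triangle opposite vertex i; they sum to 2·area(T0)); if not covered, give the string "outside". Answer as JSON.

T0:
  2·area = 40
  edge (14, 14)→(6, 10): d=(-8,-4) top-left  bias=+0
  edge (6, 10)→(12, 8): d=(6,-2) top-left  bias=+0
  edge (12, 8)→(14, 14): d=(2,6) right/bottom  bias=-1
    (5,2)@(11, 5): e=[60,-20,0] → ·  [on edge]
    (10,2)@(21, 5): e=[100,0,-60] → ·  [on edge]
    (7,3)@(15, 7): e=[60,0,-20] → ·  [on edge]
    (4,4)@(9, 9): e=[20,0,20] → #  [on edge]
    (5,4)@(11, 9): e=[28,4,8] → #
    (6,4)@(13, 9): e=[36,8,-4] → ·
    (1,5)@(3, 11): e=[-20,0,60] → ·  [on edge]
    (4,5)@(9, 11): e=[4,12,24] → #
    (6,5)@(13, 11): e=[20,20,0] → ·  [on edge]
    (4,6)@(9, 13): e=[-12,24,28] → ·
    (5,6)@(11, 13): e=[-4,28,16] → ·
    (6,6)@(13, 13): e=[4,32,4] → #
  covered (5 px):
    · · · · · · · · · · ·
    · · · · · · · · · · ·
    · · · · · · · · · · ·
    · · · · · · · · · · ·
    · · · · # # · · · · ·
    · · · · # # · · · · ·
    · · · · · · # · · · ·
    · · · · · · · · · · ·

Result: [16,12,12]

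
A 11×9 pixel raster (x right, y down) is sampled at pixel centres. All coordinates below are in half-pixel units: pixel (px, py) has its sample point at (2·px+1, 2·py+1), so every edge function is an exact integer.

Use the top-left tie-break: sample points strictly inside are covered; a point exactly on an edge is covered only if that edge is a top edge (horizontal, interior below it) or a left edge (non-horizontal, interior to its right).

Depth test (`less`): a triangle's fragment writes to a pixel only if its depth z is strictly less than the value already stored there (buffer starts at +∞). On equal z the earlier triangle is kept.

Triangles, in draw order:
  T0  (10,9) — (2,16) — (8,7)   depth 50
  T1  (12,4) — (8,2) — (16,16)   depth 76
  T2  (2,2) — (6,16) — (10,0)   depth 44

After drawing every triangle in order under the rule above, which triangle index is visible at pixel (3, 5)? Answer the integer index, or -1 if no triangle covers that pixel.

T0:
  2·area = 30
  edge (10, 9)→(2, 16): d=(-8,7) right/bottom  bias=-1
  edge (2, 16)→(8, 7): d=(6,-9) top-left  bias=+0
  edge (8, 7)→(10, 9): d=(2,2) right/bottom  bias=-1
    (3,4)@(7, 9): e=[21,3,6] → #
    (4,4)@(9, 9): e=[7,21,2] → #
    (5,4)@(11, 9): e=[-7,39,-2] → ·
    (3,5)@(7, 11): e=[5,15,10] → #
    (4,5)@(9, 11): e=[-9,33,6] → ·
    (2,6)@(5, 13): e=[3,9,18] → #
    (3,6)@(7, 13): e=[-11,27,14] → ·
    (1,7)@(3, 15): e=[1,3,26] → #
    (2,7)@(5, 15): e=[-13,21,22] → ·
    (1,8)@(3, 17): e=[-15,15,30] → ·
  covered (5 px):
    · · · · · · · · · · ·
    · · · · · · · · · · ·
    · · · · · · · · · · ·
    · · · · · · · · · · ·
    · · · # # · · · · · ·
    · · · # · · · · · · ·
    · · # · · · · · · · ·
    · # · · · · · · · · ·
    · · · · · · · · · · ·
T1:
  2·area = 40  (B↔C swapped to make it positive)
  edge (12, 4)→(16, 16): d=(4,12) right/bottom  bias=-1
  edge (16, 16)→(8, 2): d=(-8,-14) top-left  bias=+0
  edge (8, 2)→(12, 4): d=(4,2) right/bottom  bias=-1
    (5,0)@(11, 1): e=[0,50,-10] → ·  [on edge]
    (4,1)@(9, 3): e=[32,6,2] → #
    (5,1)@(11, 3): e=[8,34,-2] → ·
    (4,2)@(9, 5): e=[40,-10,10] → ·
    (5,2)@(11, 5): e=[16,18,6] → #
    (6,2)@(13, 5): e=[-8,46,2] → ·
    (5,3)@(11, 7): e=[24,2,14] → #
    (6,3)@(13, 7): e=[0,30,10] → ·  [on edge]
    (5,4)@(11, 9): e=[32,-14,22] → ·
    (6,4)@(13, 9): e=[8,14,18] → #
    (7,4)@(15, 9): e=[-16,42,14] → ·
    (6,5)@(13, 11): e=[16,-2,26] → ·
    (7,6)@(15, 13): e=[0,10,30] → ·  [on edge]
  covered (4 px):
    · · · · · · · · · · ·
    · · · · # · · · · · ·
    · · · · · # · · · · ·
    · · · · · # · · · · ·
    · · · · · · # · · · ·
    · · · · · · · · · · ·
    · · · · · · · · · · ·
    · · · · · · · · · · ·
    · · · · · · · · · · ·
T2:
  2·area = 120  (B↔C swapped to make it positive)
  edge (2, 2)→(10, 0): d=(8,-2) top-left  bias=+0
  edge (10, 0)→(6, 16): d=(-4,16) right/bottom  bias=-1
  edge (6, 16)→(2, 2): d=(-4,-14) top-left  bias=+0
    (3,0)@(7, 1): e=[2,44,74] → #
    (4,0)@(9, 1): e=[6,12,102] → #
    (5,0)@(11, 1): e=[10,-20,130] → ·
    (1,1)@(3, 3): e=[10,100,10] → #
    (2,1)@(5, 3): e=[14,68,38] → #
    (5,1)@(11, 3): e=[26,-28,122] → ·
    (1,2)@(3, 5): e=[26,92,2] → #
    (4,2)@(9, 5): e=[38,-4,86] → ·
    (1,3)@(3, 7): e=[42,84,-6] → ·
    (2,3)@(5, 7): e=[46,52,22] → #
    (4,3)@(9, 7): e=[54,-12,78] → ·
    (2,4)@(5, 9): e=[62,44,14] → #
  covered (15 px):
    · · · # # · · · · · ·
    · # # # # · · · · · ·
    · # # # · · · · · · ·
    · · # # · · · · · · ·
    · · # # · · · · · · ·
    · · # # · · · · · · ·
    · · · · · · · · · · ·
    · · · · · · · · · · ·
    · · · · · · · · · · ·

Z-buffer (winner per pixel, '.' = empty):
  . . . 2 2 . . . . . .
  . 2 2 2 2 . . . . . .
  . 2 2 2 . 1 . . . . .
  . . 2 2 . 1 . . . . .
  . . 2 2 0 . 1 . . . .
  . . 2 2 . . . . . . .
  . . 0 . . . . . . . .
  . 0 . . . . . . . . .
  . . . . . . . . . . .

Answer: 2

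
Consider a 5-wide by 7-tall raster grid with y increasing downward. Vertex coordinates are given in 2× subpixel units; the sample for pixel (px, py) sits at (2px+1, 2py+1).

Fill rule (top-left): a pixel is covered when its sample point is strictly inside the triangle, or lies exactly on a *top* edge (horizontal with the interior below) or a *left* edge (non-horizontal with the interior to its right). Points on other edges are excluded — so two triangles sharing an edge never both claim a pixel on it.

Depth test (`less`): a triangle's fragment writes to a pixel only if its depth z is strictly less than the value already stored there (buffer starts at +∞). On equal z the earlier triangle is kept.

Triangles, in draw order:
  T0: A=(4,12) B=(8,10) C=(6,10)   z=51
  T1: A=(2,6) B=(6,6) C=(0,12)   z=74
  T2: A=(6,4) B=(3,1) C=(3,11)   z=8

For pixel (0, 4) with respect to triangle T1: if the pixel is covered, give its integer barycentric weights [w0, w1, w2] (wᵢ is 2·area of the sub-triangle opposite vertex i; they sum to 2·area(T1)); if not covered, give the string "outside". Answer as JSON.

T0:
  2·area = 4  (B↔C swapped to make it positive)
  edge (4, 12)→(6, 10): d=(2,-2) top-left  bias=+0
  edge (6, 10)→(8, 10): d=(2,0) top-left  bias=+0
  edge (8, 10)→(4, 12): d=(-4,2) right/bottom  bias=-1
    (4,3)@(9, 7): e=[0,-6,10] → .  [on edge]
    (3,4)@(7, 9): e=[0,-2,6] → .  [on edge]
    (2,5)@(5, 11): e=[0,2,2] → X  [on edge]
    (3,5)@(7, 11): e=[4,2,-2] → .
    (1,6)@(3, 13): e=[0,6,-2] → .  [on edge]
    (2,6)@(5, 13): e=[4,6,-6] → .
  covered (1 px):
    . . . . .
    . . . . .
    . . . . .
    . . . . .
    . . . . .
    . . X . .
    . . . . .
T1:
  2·area = 24
  edge (2, 6)→(6, 6): d=(4,0) top-left  bias=+0
  edge (6, 6)→(0, 12): d=(-6,6) right/bottom  bias=-1
  edge (0, 12)→(2, 6): d=(2,-6) top-left  bias=+0
    (1,1)@(3, 3): e=[-12,36,0] → .  [on edge]
    (4,1)@(9, 3): e=[-12,0,36] → .  [on edge]
    (3,2)@(7, 5): e=[-4,0,28] → .  [on edge]
    (1,3)@(3, 7): e=[4,12,8] → X
    (2,3)@(5, 7): e=[4,0,20] → .  [on edge]
    (0,4)@(1, 9): e=[12,12,0] → X  [on edge]
    (1,4)@(3, 9): e=[12,0,12] → .  [on edge]
    (0,5)@(1, 11): e=[20,0,4] → .  [on edge]
  covered (2 px):
    . . . . .
    . . . . .
    . . . . .
    . X . . .
    X . . . .
    . . . . .
    . . . . .
T2:
  2·area = 30  (B↔C swapped to make it positive)
  edge (6, 4)→(3, 11): d=(-3,7) right/bottom  bias=-1
  edge (3, 11)→(3, 1): d=(0,-10) top-left  bias=+0
  edge (3, 1)→(6, 4): d=(3,3) right/bottom  bias=-1
    (1,0)@(3, 1): e=[30,0,0] → .  [on edge]
    (1,1)@(3, 3): e=[24,0,6] → X  [on edge]
    (2,1)@(5, 3): e=[10,20,0] → .  [on edge]
    (1,2)@(3, 5): e=[18,0,12] → X  [on edge]
    (2,2)@(5, 5): e=[4,20,6] → X
    (3,2)@(7, 5): e=[-10,40,0] → .  [on edge]
    (1,3)@(3, 7): e=[12,0,18] → X  [on edge]
    (2,3)@(5, 7): e=[-2,20,12] → .
    (4,3)@(9, 7): e=[-30,60,0] → .  [on edge]
    (1,4)@(3, 9): e=[6,0,24] → X  [on edge]
    (2,4)@(5, 9): e=[-8,20,18] → .
    (1,5)@(3, 11): e=[0,0,30] → .  [on edge]
    (1,6)@(3, 13): e=[-6,0,36] → .  [on edge]
  covered (5 px):
    . . . . .
    . X . . .
    . X X . .
    . X . . .
    . X . . .
    . . . . .
    . . . . .

Result: [12,0,12]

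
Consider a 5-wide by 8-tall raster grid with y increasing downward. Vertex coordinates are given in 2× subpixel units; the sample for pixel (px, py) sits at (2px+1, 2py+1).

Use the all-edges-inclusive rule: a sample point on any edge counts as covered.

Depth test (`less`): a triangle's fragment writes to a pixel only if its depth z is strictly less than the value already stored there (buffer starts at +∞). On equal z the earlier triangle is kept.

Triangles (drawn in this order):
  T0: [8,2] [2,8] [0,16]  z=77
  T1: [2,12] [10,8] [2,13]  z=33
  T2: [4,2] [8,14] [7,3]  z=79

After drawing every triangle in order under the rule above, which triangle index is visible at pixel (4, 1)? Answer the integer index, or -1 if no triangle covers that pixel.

T0:
  2·area = 36  (B↔C swapped to make it positive)
  edge (8, 2)→(0, 16): d=(-8,14) inclusive
  edge (0, 16)→(2, 8): d=(2,-8) inclusive
  edge (2, 8)→(8, 2): d=(6,-6) inclusive
    (4,0)@(9, 1): e=[-6,42,0] → ·  [on edge]
    (3,1)@(7, 3): e=[6,30,0] → #  [on edge]
    (4,1)@(9, 3): e=[-22,46,12] → ·
    (2,2)@(5, 5): e=[18,18,0] → #  [on edge]
    (3,2)@(7, 5): e=[-10,34,12] → ·
    (1,3)@(3, 7): e=[30,6,0] → #  [on edge]
    (3,3)@(7, 7): e=[-26,38,24] → ·
    (0,4)@(1, 9): e=[42,-6,0] → ·  [on edge]
    (1,4)@(3, 9): e=[14,10,12] → #
    (2,4)@(5, 9): e=[-14,26,24] → ·
    (1,5)@(3, 11): e=[-2,14,24] → ·
    (0,6)@(1, 13): e=[10,2,24] → #
  covered (6 px):
    · · · · ·
    · · · # ·
    · · # · ·
    · # # · ·
    · # · · ·
    · · · · ·
    # · · · ·
    · · · · ·
T1:
  2·area = 8
  edge (2, 12)→(10, 8): d=(8,-4) inclusive
  edge (10, 8)→(2, 13): d=(-8,5) inclusive
  edge (2, 13)→(2, 12): d=(0,-1) inclusive
    (2,5)@(5, 11): e=[4,1,3] → #
    (3,5)@(7, 11): e=[12,-9,5] → ·
    (2,6)@(5, 13): e=[20,-15,3] → ·
  covered (1 px):
    · · · · ·
    · · · · ·
    · · · · ·
    · · · · ·
    · · · · ·
    · · # · ·
    · · · · ·
    · · · · ·
T2:
  2·area = 32  (B↔C swapped to make it positive)
  edge (4, 2)→(7, 3): d=(3,1) inclusive
  edge (7, 3)→(8, 14): d=(1,11) inclusive
  edge (8, 14)→(4, 2): d=(-4,-12) inclusive
    (0,0)@(1, 1): e=[0,64,-32] → ·  [on edge]
    (2,1)@(5, 3): e=[2,22,8] → #
    (3,1)@(7, 3): e=[0,0,32] → #  [on edge]
    (4,1)@(9, 3): e=[-2,-22,56] → ·
    (2,2)@(5, 5): e=[8,24,0] → #  [on edge]
    (4,2)@(9, 5): e=[4,-20,48] → ·
    (2,3)@(5, 7): e=[14,26,-8] → ·
    (3,3)@(7, 7): e=[12,4,16] → #
    (4,3)@(9, 7): e=[10,-18,40] → ·
    (3,4)@(7, 9): e=[18,6,8] → #
    (4,4)@(9, 9): e=[16,-16,32] → ·
    (3,5)@(7, 11): e=[24,8,0] → #  [on edge]
  covered (7 px):
    · · · · ·
    · · # # ·
    · · # # ·
    · · · # ·
    · · · # ·
    · · · # ·
    · · · · ·
    · · · · ·

Z-buffer (winner per pixel, '.' = empty):
  . . . . .
  . . 2 0 .
  . . 0 2 .
  . 0 0 2 .
  . 0 . 2 .
  . . 1 2 .
  0 . . . .
  . . . . .

Answer: -1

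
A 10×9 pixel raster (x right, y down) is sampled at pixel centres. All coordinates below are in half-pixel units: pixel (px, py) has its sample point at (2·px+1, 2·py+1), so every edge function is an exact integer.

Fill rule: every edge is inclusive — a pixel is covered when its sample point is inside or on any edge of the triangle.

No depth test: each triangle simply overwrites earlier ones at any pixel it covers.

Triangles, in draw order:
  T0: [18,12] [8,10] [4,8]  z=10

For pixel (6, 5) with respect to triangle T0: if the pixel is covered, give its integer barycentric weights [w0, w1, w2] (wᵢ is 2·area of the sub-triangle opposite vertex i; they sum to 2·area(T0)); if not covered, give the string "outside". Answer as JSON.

T0:
  2·area = 12
  edge (18, 12)→(8, 10): d=(-10,-2) inclusive
  edge (8, 10)→(4, 8): d=(-4,-2) inclusive
  edge (4, 8)→(18, 12): d=(14,4) inclusive
    (1,4)@(3, 9): e=[0,-6,18] → .  [on edge]
    (3,4)@(7, 9): e=[8,2,2] → X
    (4,4)@(9, 9): e=[12,6,-6] → .
    (3,5)@(7, 11): e=[-12,-6,30] → .
    (6,5)@(13, 11): e=[0,6,6] → X  [on edge]
    (7,5)@(15, 11): e=[4,10,-2] → .
    (6,6)@(13, 13): e=[-20,-2,34] → .
  covered (2 px):
    . . . . . . . . . .
    . . . . . . . . . .
    . . . . . . . . . .
    . . . . . . . . . .
    . . . X . . . . . .
    . . . . . . X . . .
    . . . . . . . . . .
    . . . . . . . . . .
    . . . . . . . . . .

Answer: [6,6,0]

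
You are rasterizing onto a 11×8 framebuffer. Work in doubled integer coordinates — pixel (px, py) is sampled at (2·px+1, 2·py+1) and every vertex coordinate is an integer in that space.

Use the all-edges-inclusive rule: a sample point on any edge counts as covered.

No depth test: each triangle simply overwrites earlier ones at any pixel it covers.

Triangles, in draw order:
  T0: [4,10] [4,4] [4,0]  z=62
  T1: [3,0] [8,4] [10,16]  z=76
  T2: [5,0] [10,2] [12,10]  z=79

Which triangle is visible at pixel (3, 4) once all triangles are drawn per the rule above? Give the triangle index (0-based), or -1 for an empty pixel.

T0:
  degenerate (2·area = 0) — covers nothing
T1:
  2·area = 52
  edge (3, 0)→(8, 4): d=(5,4) inclusive
  edge (8, 4)→(10, 16): d=(2,12) inclusive
  edge (10, 16)→(3, 0): d=(-7,-16) inclusive
    (2,1)@(5, 3): e=[7,34,11] → #
    (3,1)@(7, 3): e=[-1,10,43] → ·
    (2,2)@(5, 5): e=[17,38,-3] → ·
    (3,2)@(7, 5): e=[9,14,29] → #
    (4,2)@(9, 5): e=[1,-10,61] → ·
    (3,3)@(7, 7): e=[19,18,15] → #
    (4,3)@(9, 7): e=[11,-6,47] → ·
    (3,4)@(7, 9): e=[29,22,1] → #
    (4,4)@(9, 9): e=[21,-2,33] → ·
    (3,5)@(7, 11): e=[39,26,-13] → ·
    (4,5)@(9, 11): e=[31,2,19] → #
    (5,5)@(11, 11): e=[23,-22,51] → ·
  covered (6 px):
    · · · · · · · · · · ·
    · · # · · · · · · · ·
    · · · # · · · · · · ·
    · · · # · · · · · · ·
    · · · # · · · · · · ·
    · · · · # · · · · · ·
    · · · · # · · · · · ·
    · · · · · · · · · · ·
T2:
  2·area = 36
  edge (5, 0)→(10, 2): d=(5,2) inclusive
  edge (10, 2)→(12, 10): d=(2,8) inclusive
  edge (12, 10)→(5, 0): d=(-7,-10) inclusive
    (3,0)@(7, 1): e=[1,22,13] → #
    (4,0)@(9, 1): e=[-3,6,33] → ·
    (3,1)@(7, 3): e=[11,26,-1] → ·
    (4,1)@(9, 3): e=[7,10,19] → #
    (5,1)@(11, 3): e=[3,-6,39] → ·
    (4,2)@(9, 5): e=[17,14,5] → #
    (5,2)@(11, 5): e=[13,-2,25] → ·
    (4,3)@(9, 7): e=[27,18,-9] → ·
    (5,3)@(11, 7): e=[23,2,11] → #
    (6,3)@(13, 7): e=[19,-14,31] → ·
    (5,4)@(11, 9): e=[33,6,-3] → ·
  covered (4 px):
    · · · # · · · · · · ·
    · · · · # · · · · · ·
    · · · · # · · · · · ·
    · · · · · # · · · · ·
    · · · · · · · · · · ·
    · · · · · · · · · · ·
    · · · · · · · · · · ·
    · · · · · · · · · · ·

Z-buffer (winner per pixel, '.' = empty):
  . . . 2 . . . . . . .
  . . 1 . 2 . . . . . .
  . . . 1 2 . . . . . .
  . . . 1 . 2 . . . . .
  . . . 1 . . . . . . .
  . . . . 1 . . . . . .
  . . . . 1 . . . . . .
  . . . . . . . . . . .

Answer: 1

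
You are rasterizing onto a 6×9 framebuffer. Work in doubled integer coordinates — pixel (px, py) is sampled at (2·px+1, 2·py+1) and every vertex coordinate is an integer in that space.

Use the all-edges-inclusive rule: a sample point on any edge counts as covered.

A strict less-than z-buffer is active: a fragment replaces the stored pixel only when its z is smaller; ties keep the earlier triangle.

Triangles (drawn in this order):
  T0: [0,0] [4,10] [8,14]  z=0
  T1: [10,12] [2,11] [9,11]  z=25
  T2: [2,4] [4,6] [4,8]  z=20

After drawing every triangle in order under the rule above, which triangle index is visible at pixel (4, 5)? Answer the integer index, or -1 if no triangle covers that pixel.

T0:
  2·area = 24  (B↔C swapped to make it positive)
  edge (0, 0)→(8, 14): d=(8,14) inclusive
  edge (8, 14)→(4, 10): d=(-4,-4) inclusive
  edge (4, 10)→(0, 0): d=(-4,-10) inclusive
    (0,3)@(1, 7): e=[42,0,-18] → ·  [on edge]
    (1,3)@(3, 7): e=[14,8,2] → #
    (2,3)@(5, 7): e=[-14,16,22] → ·
    (1,4)@(3, 9): e=[30,0,-6] → ·  [on edge]
    (2,4)@(5, 9): e=[2,8,14] → #
    (3,4)@(7, 9): e=[-26,16,34] → ·
    (2,5)@(5, 11): e=[18,0,6] → #  [on edge]
    (3,5)@(7, 11): e=[-10,8,26] → ·
    (2,6)@(5, 13): e=[34,-8,-2] → ·
    (3,6)@(7, 13): e=[6,0,18] → #  [on edge]
    (4,6)@(9, 13): e=[-22,8,38] → ·
    (3,7)@(7, 15): e=[22,-8,10] → ·
    (4,7)@(9, 15): e=[-6,0,30] → ·  [on edge]
    (5,8)@(11, 17): e=[-18,0,42] → ·  [on edge]
  covered (4 px):
    · · · · · ·
    · · · · · ·
    · · · · · ·
    · # · · · ·
    · · # · · ·
    · · # · · ·
    · · · # · ·
    · · · · · ·
    · · · · · ·
T1:
  2·area = 7
  edge (10, 12)→(2, 11): d=(-8,-1) inclusive
  edge (2, 11)→(9, 11): d=(7,0) inclusive
  edge (9, 11)→(10, 12): d=(1,1) inclusive
    (0,1)@(1, 3): e=[63,-56,0] → ·  [on edge]
    (1,2)@(3, 5): e=[49,-42,0] → ·  [on edge]
    (2,3)@(5, 7): e=[35,-28,0] → ·  [on edge]
    (3,4)@(7, 9): e=[21,-14,0] → ·  [on edge]
    (0,5)@(1, 11): e=[-1,0,8] → ·  [on edge]
    (1,5)@(3, 11): e=[1,0,6] → #  [on edge]
    (2,5)@(5, 11): e=[3,0,4] → #  [on edge]
    (3,5)@(7, 11): e=[5,0,2] → #  [on edge]
    (4,5)@(9, 11): e=[7,0,0] → #  [on edge]
    (5,5)@(11, 11): e=[9,0,-2] → ·  [on edge]
    (1,6)@(3, 13): e=[-15,14,8] → ·
    (2,6)@(5, 13): e=[-13,14,6] → ·
    (5,6)@(11, 13): e=[-7,14,0] → ·  [on edge]
  covered (4 px):
    · · · · · ·
    · · · · · ·
    · · · · · ·
    · · · · · ·
    · · · · · ·
    · # # # # ·
    · · · · · ·
    · · · · · ·
    · · · · · ·
T2:
  2·area = 4
  edge (2, 4)→(4, 6): d=(2,2) inclusive
  edge (4, 6)→(4, 8): d=(0,2) inclusive
  edge (4, 8)→(2, 4): d=(-2,-4) inclusive
    (0,1)@(1, 3): e=[0,6,-2] → ·  [on edge]
    (1,2)@(3, 5): e=[0,2,2] → #  [on edge]
    (2,2)@(5, 5): e=[-4,-2,10] → ·
    (1,3)@(3, 7): e=[4,2,-2] → ·
    (2,3)@(5, 7): e=[0,-2,6] → ·  [on edge]
    (3,4)@(7, 9): e=[0,-6,10] → ·  [on edge]
    (4,5)@(9, 11): e=[0,-10,14] → ·  [on edge]
    (5,6)@(11, 13): e=[0,-14,18] → ·  [on edge]
  covered (1 px):
    · · · · · ·
    · · · · · ·
    · # · · · ·
    · · · · · ·
    · · · · · ·
    · · · · · ·
    · · · · · ·
    · · · · · ·
    · · · · · ·

Z-buffer (winner per pixel, '.' = empty):
  . . . . . .
  . . . . . .
  . 2 . . . .
  . 0 . . . .
  . . 0 . . .
  . 1 0 1 1 .
  . . . 0 . .
  . . . . . .
  . . . . . .

Answer: 1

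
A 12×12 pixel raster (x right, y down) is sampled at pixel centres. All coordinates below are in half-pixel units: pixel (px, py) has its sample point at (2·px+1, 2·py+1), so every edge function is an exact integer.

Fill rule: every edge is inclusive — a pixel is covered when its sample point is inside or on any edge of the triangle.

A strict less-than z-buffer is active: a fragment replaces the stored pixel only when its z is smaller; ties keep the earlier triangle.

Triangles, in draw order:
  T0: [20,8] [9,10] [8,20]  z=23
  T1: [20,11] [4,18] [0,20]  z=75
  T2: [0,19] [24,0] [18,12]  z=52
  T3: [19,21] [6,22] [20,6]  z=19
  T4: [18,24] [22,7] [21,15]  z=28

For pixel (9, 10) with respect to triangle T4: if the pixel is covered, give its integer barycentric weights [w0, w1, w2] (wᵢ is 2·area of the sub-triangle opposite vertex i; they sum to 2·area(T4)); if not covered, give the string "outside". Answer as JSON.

T0:
  2·area = 108  (B↔C swapped to make it positive)
  edge (20, 8)→(8, 20): d=(-12,12) inclusive
  edge (8, 20)→(9, 10): d=(1,-10) inclusive
  edge (9, 10)→(20, 8): d=(11,-2) inclusive
    (11,2)@(23, 5): e=[0,135,-27] → ·  [on edge]
    (10,3)@(21, 7): e=[0,117,-9] → ·  [on edge]
    (7,4)@(15, 9): e=[48,59,1] → #
    (8,4)@(17, 9): e=[24,79,5] → #
    (9,4)@(19, 9): e=[0,99,9] → #  [on edge]
    (10,4)@(21, 9): e=[-24,119,13] → ·
    (4,5)@(9, 11): e=[96,1,11] → #
    (5,5)@(11, 11): e=[72,21,15] → #
    (6,5)@(13, 11): e=[48,41,19] → #
    (8,5)@(17, 11): e=[0,81,27] → #  [on edge]
    (9,5)@(19, 11): e=[-24,101,31] → ·
    (4,6)@(9, 13): e=[72,3,33] → #
    (7,6)@(15, 13): e=[0,63,45] → #  [on edge]
    (6,7)@(13, 15): e=[0,45,63] → #  [on edge]
    (5,8)@(11, 17): e=[0,27,81] → #  [on edge]
    (4,9)@(9, 19): e=[0,9,99] → #  [on edge]
    (3,10)@(7, 21): e=[0,-9,117] → ·  [on edge]
    (2,11)@(5, 23): e=[0,-27,135] → ·  [on edge]
  covered (18 px):
    · · · · · · · · · · · ·
    · · · · · · · · · · · ·
    · · · · · · · · · · · ·
    · · · · · · · · · · · ·
    · · · · · · · # # # · ·
    · · · · # # # # # · · ·
    · · · · # # # # · · · ·
    · · · · # # # · · · · ·
    · · · · # # · · · · · ·
    · · · · # · · · · · · ·
    · · · · · · · · · · · ·
    · · · · · · · · · · · ·
T1:
  2·area = 4  (B↔C swapped to make it positive)
  edge (20, 11)→(0, 20): d=(-20,9) inclusive
  edge (0, 20)→(4, 18): d=(4,-2) inclusive
  edge (4, 18)→(20, 11): d=(16,-7) inclusive
    (5,7)@(11, 15): e=[1,2,1] → #
    (6,7)@(13, 15): e=[-17,6,15] → ·
    (5,8)@(11, 17): e=[-39,10,33] → ·
  covered (1 px):
    · · · · · · · · · · · ·
    · · · · · · · · · · · ·
    · · · · · · · · · · · ·
    · · · · · · · · · · · ·
    · · · · · · · · · · · ·
    · · · · · · · · · · · ·
    · · · · · · · · · · · ·
    · · · · · # · · · · · ·
    · · · · · · · · · · · ·
    · · · · · · · · · · · ·
    · · · · · · · · · · · ·
    · · · · · · · · · · · ·
T2:
  2·area = 174
  edge (0, 19)→(24, 0): d=(24,-19) inclusive
  edge (24, 0)→(18, 12): d=(-6,12) inclusive
  edge (18, 12)→(0, 19): d=(-18,7) inclusive
    (11,0)@(23, 1): e=[5,6,163] → #
    (10,1)@(21, 3): e=[15,18,141] → #
    (11,1)@(23, 3): e=[53,-6,127] → ·
    (9,2)@(19, 5): e=[25,30,119] → #
    (11,2)@(23, 5): e=[101,-18,91] → ·
    (8,3)@(17, 7): e=[35,42,97] → #
    (10,3)@(21, 7): e=[111,-6,69] → ·
    (6,4)@(13, 9): e=[7,78,89] → #
    (7,4)@(15, 9): e=[45,54,75] → #
    (10,4)@(21, 9): e=[159,-18,33] → ·
    (5,5)@(11, 11): e=[17,90,67] → #
    (9,5)@(19, 11): e=[169,-6,11] → ·
  covered (22 px):
    · · · · · · · · · · · #
    · · · · · · · · · · # ·
    · · · · · · · · · # # ·
    · · · · · · · · # # · ·
    · · · · · · # # # # · ·
    · · · · · # # # # · · ·
    · · · · # # # # · · · ·
    · · · # # · · · · · · ·
    · # # · · · · · · · · ·
    · · · · · · · · · · · ·
    · · · · · · · · · · · ·
    · · · · · · · · · · · ·
T3:
  2·area = 194
  edge (19, 21)→(6, 22): d=(-13,1) inclusive
  edge (6, 22)→(20, 6): d=(14,-16) inclusive
  edge (20, 6)→(19, 21): d=(-1,15) inclusive
    (9,4)@(19, 9): e=[156,26,12] → #
    (10,4)@(21, 9): e=[154,58,-18] → ·
    (8,5)@(17, 11): e=[132,22,40] → #
    (10,5)@(21, 11): e=[128,86,-20] → ·
    (7,6)@(15, 13): e=[108,18,68] → #
    (10,6)@(21, 13): e=[102,114,-22] → ·
    (6,7)@(13, 15): e=[84,14,96] → #
    (10,7)@(21, 15): e=[76,142,-24] → ·
    (5,8)@(11, 17): e=[60,10,124] → #
    (10,8)@(21, 17): e=[50,170,-26] → ·
    (4,9)@(9, 19): e=[36,6,152] → #
    (10,9)@(21, 19): e=[24,198,-28] → ·
    (9,10)@(19, 21): e=[0,194,0] → #  [on edge]
  covered (28 px):
    · · · · · · · · · · · ·
    · · · · · · · · · · · ·
    · · · · · · · · · · · ·
    · · · · · · · · · · · ·
    · · · · · · · · · # · ·
    · · · · · · · · # # · ·
    · · · · · · · # # # · ·
    · · · · · · # # # # · ·
    · · · · · # # # # # · ·
    · · · · # # # # # # · ·
    · · · # # # # # # # · ·
    · · · · · · · · · · · ·
T4:
  2·area = 15
  edge (18, 24)→(22, 7): d=(4,-17) inclusive
  edge (22, 7)→(21, 15): d=(-1,8) inclusive
  edge (21, 15)→(18, 24): d=(-3,9) inclusive
    (11,4)@(23, 9): e=[25,-10,0] → ·  [on edge]
    (10,6)@(21, 13): e=[7,2,6] → #
    (11,6)@(23, 13): e=[41,-14,-12] → ·
    (10,7)@(21, 15): e=[15,0,0] → #  [on edge]
    (11,7)@(23, 15): e=[49,-16,-18] → ·
    (10,8)@(21, 17): e=[23,-2,-6] → ·
    (9,10)@(19, 21): e=[5,10,0] → #  [on edge]
    (10,10)@(21, 21): e=[39,-6,-18] → ·
    (9,11)@(19, 23): e=[13,8,-6] → ·
  covered (3 px):
    · · · · · · · · · · · ·
    · · · · · · · · · · · ·
    · · · · · · · · · · · ·
    · · · · · · · · · · · ·
    · · · · · · · · · · · ·
    · · · · · · · · · · · ·
    · · · · · · · · · · # ·
    · · · · · · · · · · # ·
    · · · · · · · · · · · ·
    · · · · · · · · · · · ·
    · · · · · · · · · # · ·
    · · · · · · · · · · · ·

Result: [10,0,5]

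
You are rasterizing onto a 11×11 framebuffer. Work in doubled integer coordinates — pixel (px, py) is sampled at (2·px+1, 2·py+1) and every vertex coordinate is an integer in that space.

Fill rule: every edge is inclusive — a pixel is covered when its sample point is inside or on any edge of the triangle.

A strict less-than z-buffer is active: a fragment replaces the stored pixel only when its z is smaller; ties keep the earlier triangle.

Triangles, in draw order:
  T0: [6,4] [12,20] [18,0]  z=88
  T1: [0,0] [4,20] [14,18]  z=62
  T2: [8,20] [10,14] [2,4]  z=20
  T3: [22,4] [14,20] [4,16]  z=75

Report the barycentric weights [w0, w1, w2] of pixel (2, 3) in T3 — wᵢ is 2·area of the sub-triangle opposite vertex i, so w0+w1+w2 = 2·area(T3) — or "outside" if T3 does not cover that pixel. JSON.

T0:
  2·area = 216  (B↔C swapped to make it positive)
  edge (6, 4)→(18, 0): d=(12,-4) inclusive
  edge (18, 0)→(12, 20): d=(-6,20) inclusive
  edge (12, 20)→(6, 4): d=(-6,-16) inclusive
    (7,0)@(15, 1): e=[0,54,162] → X  [on edge]
    (8,0)@(17, 1): e=[8,14,194] → X
    (9,0)@(19, 1): e=[16,-26,226] → .
    (4,1)@(9, 3): e=[0,162,54] → X  [on edge]
    (5,1)@(11, 3): e=[8,122,86] → X
    (6,1)@(13, 3): e=[16,82,118] → X
    (9,1)@(19, 3): e=[40,-38,214] → .
    (1,2)@(3, 5): e=[0,270,-54] → .  [on edge]
    (3,2)@(7, 5): e=[16,190,10] → X
    (8,2)@(17, 5): e=[56,-10,170] → .
    (3,3)@(7, 7): e=[40,178,-2] → .
    (4,3)@(9, 7): e=[48,138,30] → X
  covered (28 px):
    . . . . . . . X X . .
    . . . . X X X X X . .
    . . . X X X X X . . .
    . . . . X X X X . . .
    . . . . X X X X . . .
    . . . . X X X . . . .
    . . . . . X X . . . .
    . . . . . X X . . . .
    . . . . . X . . . . .
    . . . . . . . . . . .
    . . . . . . . . . . .
T1:
  2·area = 208  (B↔C swapped to make it positive)
  edge (0, 0)→(14, 18): d=(14,18) inclusive
  edge (14, 18)→(4, 20): d=(-10,2) inclusive
  edge (4, 20)→(0, 0): d=(-4,-20) inclusive
    (0,1)@(1, 3): e=[24,176,8] → X
    (1,1)@(3, 3): e=[-12,172,48] → .
    (0,2)@(1, 5): e=[52,156,0] → X  [on edge]
    (1,2)@(3, 5): e=[16,152,40] → X
    (2,2)@(5, 5): e=[-20,148,80] → .
    (0,3)@(1, 7): e=[80,136,-8] → .
    (1,3)@(3, 7): e=[44,132,32] → X
    (2,3)@(5, 7): e=[8,128,72] → X
    (3,3)@(7, 7): e=[-28,124,112] → .
    (1,4)@(3, 9): e=[72,112,24] → X
    (3,4)@(7, 9): e=[0,104,104] → X  [on edge]
    (4,4)@(9, 9): e=[-36,100,144] → .
    (1,7)@(3, 15): e=[156,52,0] → X  [on edge]
    (9,8)@(19, 17): e=[-104,0,312] → .  [on edge]
    (4,9)@(9, 19): e=[104,0,104] → X  [on edge]
  covered (28 px):
    . . . . . . . . . . .
    X . . . . . . . . . .
    X X . . . . . . . . .
    . X X . . . . . . . .
    . X X X . . . . . . .
    . X X X . . . . . . .
    . X X X X . . . . . .
    . X X X X X . . . . .
    . . X X X X X . . . .
    . . X X X . . . . . .
    . . . . . . . . . . .
T2:
  2·area = 68  (B↔C swapped to make it positive)
  edge (8, 20)→(2, 4): d=(-6,-16) inclusive
  edge (2, 4)→(10, 14): d=(8,10) inclusive
  edge (10, 14)→(8, 20): d=(-2,6) inclusive
    (6,2)@(13, 5): e=[170,-102,0] → .  [on edge]
    (2,4)@(5, 9): e=[18,10,40] → X
    (3,4)@(7, 9): e=[50,-10,28] → .
    (2,5)@(5, 11): e=[6,26,36] → X
    (3,5)@(7, 11): e=[38,6,24] → X
    (4,5)@(9, 11): e=[70,-14,12] → .
    (5,5)@(11, 11): e=[102,-34,0] → .  [on edge]
    (2,6)@(5, 13): e=[-6,42,32] → .
    (3,6)@(7, 13): e=[26,22,20] → X
    (4,6)@(9, 13): e=[58,2,8] → X
    (5,6)@(11, 13): e=[90,-18,-4] → .
    (3,7)@(7, 15): e=[14,38,16] → X
    (4,8)@(9, 17): e=[34,34,0] → X  [on edge]
  covered (9 px):
    . . . . . . . . . . .
    . . . . . . . . . . .
    . . . . . . . . . . .
    . . . . . . . . . . .
    . . X . . . . . . . .
    . . X X . . . . . . .
    . . . X X . . . . . .
    . . . X X . . . . . .
    . . . X X . . . . . .
    . . . . . . . . . . .
    . . . . . . . . . . .
T3:
  2·area = 192
  edge (22, 4)→(14, 20): d=(-8,16) inclusive
  edge (14, 20)→(4, 16): d=(-10,-4) inclusive
  edge (4, 16)→(22, 4): d=(18,-12) inclusive
    (10,2)@(21, 5): e=[8,178,6] → X
    (9,3)@(19, 7): e=[24,150,18] → X
    (10,3)@(21, 7): e=[-8,158,42] → .
    (7,4)@(15, 9): e=[72,114,6] → X
    (8,4)@(17, 9): e=[40,122,30] → X
    (10,4)@(21, 9): e=[-24,138,78] → .
    (6,5)@(13, 11): e=[88,86,18] → X
    (9,5)@(19, 11): e=[-8,110,90] → .
    (4,6)@(9, 13): e=[136,50,6] → X
    (5,6)@(11, 13): e=[104,58,30] → X
    (9,6)@(19, 13): e=[-24,90,126] → .
    (3,7)@(7, 15): e=[152,22,18] → X
  covered (24 px):
    . . . . . . . . . . .
    . . . . . . . . . . .
    . . . . . . . . . . X
    . . . . . . . . . X .
    . . . . . . . X X X .
    . . . . . . X X X . .
    . . . . X X X X X . .
    . . . X X X X X . . .
    . . . X X X X X . . .
    . . . . . . X . . . .
    . . . . . . . . . . .

Answer: "outside"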